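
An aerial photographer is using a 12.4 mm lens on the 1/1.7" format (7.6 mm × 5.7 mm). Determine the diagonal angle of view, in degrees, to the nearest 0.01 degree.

Sensor diagonal = √(7.6² + 5.7²) = √90.2500 ≈ 9.5000 mm.
Angle of view α = 2·arctan(d/2f) with d = 9.5000 mm and f = 12.4 mm.
d/2f = 0.38306; arctan(0.38306) ≈ 20.9601°, so α ≈ 41.9201°.

41.92°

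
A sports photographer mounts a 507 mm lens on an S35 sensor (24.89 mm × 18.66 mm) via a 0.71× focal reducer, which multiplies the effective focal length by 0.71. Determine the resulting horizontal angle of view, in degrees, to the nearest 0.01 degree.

3.96°

Effective focal length f = 507 × 0.71 = 359.97 mm.
α = 2·arctan(24.89 / (2 × 359.97)) = 2·arctan(0.03457) ≈ 3.9601°.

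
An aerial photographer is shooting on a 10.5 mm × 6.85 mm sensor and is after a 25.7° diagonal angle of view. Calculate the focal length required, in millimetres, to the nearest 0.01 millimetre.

27.48 mm

Sensor diagonal = √(10.5² + 6.85²) = √157.1725 ≈ 12.5368 mm.
From α = 2·arctan(d/2f) we get f = d / (2·tan(α/2)).
With d = 12.5368 mm and α/2 = 12.85°, tan(α/2) ≈ 0.22811, so f ≈ 12.5368 / 0.45622 ≈ 27.4795 mm.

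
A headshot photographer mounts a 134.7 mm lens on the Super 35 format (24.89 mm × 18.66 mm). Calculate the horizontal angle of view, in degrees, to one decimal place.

Angle of view α = 2·arctan(w/2f) with w = 24.89 mm and f = 134.7 mm.
w/2f = 0.09239; arctan(0.09239) ≈ 5.2786°, so α ≈ 10.5572°.

10.6°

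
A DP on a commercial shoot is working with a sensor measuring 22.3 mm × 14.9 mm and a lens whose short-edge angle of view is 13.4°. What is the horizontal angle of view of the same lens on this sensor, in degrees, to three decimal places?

19.943°

From the short-edge AOV: f = 14.9 / (2·tan(6.7°)) = 14.9 / 0.23495 ≈ 63.4188 mm.
Horizontal AOV = 2·arctan(22.3 / (2 × 63.4188)) = 2·arctan(0.17582) ≈ 19.9431°.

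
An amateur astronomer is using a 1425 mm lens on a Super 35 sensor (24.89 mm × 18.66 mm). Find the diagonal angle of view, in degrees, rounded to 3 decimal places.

1.251°

Sensor diagonal = √(24.89² + 18.66²) = √967.7077 ≈ 31.1080 mm.
Angle of view α = 2·arctan(d/2f) with d = 31.1080 mm and f = 1425 mm.
d/2f = 0.01092; arctan(0.01092) ≈ 0.6254°, so α ≈ 1.2507°.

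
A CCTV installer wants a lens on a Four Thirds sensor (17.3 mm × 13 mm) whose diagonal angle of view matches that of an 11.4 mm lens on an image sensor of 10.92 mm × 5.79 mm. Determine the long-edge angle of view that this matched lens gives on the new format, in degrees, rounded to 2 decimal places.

46.86°

Sensor diagonal = √(10.92² + 5.79²) = √152.7705 ≈ 12.3600 mm.
Sensor diagonal = √(17.3² + 13²) = √468.2900 ≈ 21.6400 mm.
Equal diagonal AOV ⇒ f₂ = f₁ · 21.6400/12.3600 = 11.4 × 1.75080 ≈ 19.9592 mm.
Long-edge AOV on the new format = 2·arctan(17.3 / (2 × 19.9592)) = 2·arctan(0.43338) ≈ 46.8623°.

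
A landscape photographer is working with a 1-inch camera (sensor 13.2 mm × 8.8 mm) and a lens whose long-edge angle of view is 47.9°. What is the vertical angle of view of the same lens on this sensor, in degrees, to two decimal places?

32.99°

From the long-edge AOV: f = 13.2 / (2·tan(23.95°)) = 13.2 / 0.88837 ≈ 14.8587 mm.
Vertical AOV = 2·arctan(8.8 / (2 × 14.8587)) = 2·arctan(0.29612) ≈ 32.9904°.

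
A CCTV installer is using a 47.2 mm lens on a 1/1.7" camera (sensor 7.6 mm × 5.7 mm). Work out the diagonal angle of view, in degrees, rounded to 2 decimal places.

11.49°

Sensor diagonal = √(7.6² + 5.7²) = √90.2500 ≈ 9.5000 mm.
Angle of view α = 2·arctan(d/2f) with d = 9.5000 mm and f = 47.2 mm.
d/2f = 0.10064; arctan(0.10064) ≈ 5.7466°, so α ≈ 11.4933°.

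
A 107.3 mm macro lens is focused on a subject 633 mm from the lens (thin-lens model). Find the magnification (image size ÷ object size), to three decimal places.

Thin lens: 1/f = 1/dₒ + 1/dᵢ → 1/dᵢ = 1/107.3 − 1/633 = 0.0077399 mm⁻¹, so dᵢ ≈ 129.2009 mm.
Magnification m = dᵢ/dₒ = 129.2009/633 ≈ 0.20411.

0.204×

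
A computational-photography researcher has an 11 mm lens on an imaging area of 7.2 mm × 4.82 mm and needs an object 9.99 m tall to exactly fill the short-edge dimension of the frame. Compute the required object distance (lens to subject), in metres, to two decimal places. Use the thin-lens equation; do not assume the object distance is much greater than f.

22.81 m

W: 9.99 m = 9990 mm.
Magnification m = h/W = dᵢ/dₒ; combined with 1/f = 1/dₒ + 1/dᵢ this gives dₒ = f·(1 + W/h).
dₒ = 11 mm × (1 + 9990/4.82) = 11 × 2073.6141 ≈ 22809.755 mm = 22.8098 m.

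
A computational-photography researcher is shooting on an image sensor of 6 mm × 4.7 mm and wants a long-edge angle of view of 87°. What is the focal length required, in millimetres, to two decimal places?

3.16 mm

From α = 2·arctan(w/2f) we get f = w / (2·tan(α/2)).
With w = 6 mm and α/2 = 43.5°, tan(α/2) ≈ 0.94896, so f ≈ 6 / 1.89793 ≈ 3.1613 mm.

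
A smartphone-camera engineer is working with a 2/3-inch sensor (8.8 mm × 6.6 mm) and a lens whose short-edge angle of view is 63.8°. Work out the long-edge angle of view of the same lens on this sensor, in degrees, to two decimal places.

79.38°

From the short-edge AOV: f = 6.6 / (2·tan(31.9°)) = 6.6 / 1.24489 ≈ 5.3017 mm.
Long-edge AOV = 2·arctan(8.8 / (2 × 5.3017)) = 2·arctan(0.82993) ≈ 79.3804°.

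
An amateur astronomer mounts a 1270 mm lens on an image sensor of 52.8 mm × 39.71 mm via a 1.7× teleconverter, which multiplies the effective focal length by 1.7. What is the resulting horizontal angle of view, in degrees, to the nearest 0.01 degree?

Effective focal length f = 1270 × 1.7 = 2159 mm.
α = 2·arctan(52.8 / (2 × 2159)) = 2·arctan(0.01223) ≈ 1.4011°.

1.40°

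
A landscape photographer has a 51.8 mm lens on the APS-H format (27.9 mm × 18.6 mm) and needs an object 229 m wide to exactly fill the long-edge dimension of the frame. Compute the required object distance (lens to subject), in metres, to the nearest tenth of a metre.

425.2 m

W: 229 m = 229000 mm.
Magnification m = w/W = dᵢ/dₒ; combined with 1/f = 1/dₒ + 1/dᵢ this gives dₒ = f·(1 + W/w).
dₒ = 51.8 mm × (1 + 229000/27.9) = 51.8 × 8208.8853 ≈ 425220.259 mm = 425.22 m.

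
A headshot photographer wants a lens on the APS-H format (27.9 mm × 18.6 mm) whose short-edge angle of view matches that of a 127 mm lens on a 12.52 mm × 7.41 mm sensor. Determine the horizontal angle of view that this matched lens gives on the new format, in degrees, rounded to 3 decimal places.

Equal short-edge AOV ⇒ f₂ = f₁ · 18.6/7.41 = 127 × 2.51012 ≈ 318.7854 mm.
Horizontal AOV on the new format = 2·arctan(27.9 / (2 × 318.7854)) = 2·arctan(0.04376) ≈ 5.0113°.

5.011°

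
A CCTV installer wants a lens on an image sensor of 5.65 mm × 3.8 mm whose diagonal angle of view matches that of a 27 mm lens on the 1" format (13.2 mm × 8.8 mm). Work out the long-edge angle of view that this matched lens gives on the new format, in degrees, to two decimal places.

Sensor diagonal = √(13.2² + 8.8²) = √251.6800 ≈ 15.8644 mm.
Sensor diagonal = √(5.65² + 3.8²) = √46.3625 ≈ 6.8090 mm.
Equal diagonal AOV ⇒ f₂ = f₁ · 6.8090/15.8644 = 27 × 0.42920 ≈ 11.5884 mm.
Long-edge AOV on the new format = 2·arctan(5.65 / (2 × 11.5884)) = 2·arctan(0.24378) ≈ 27.4005°.

27.40°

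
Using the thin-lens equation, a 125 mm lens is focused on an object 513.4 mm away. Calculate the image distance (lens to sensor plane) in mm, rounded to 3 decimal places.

165.229 mm

1/dᵢ = 1/f − 1/dₒ = 1/125 − 1/513.4 = 0.0060522 mm⁻¹.
dᵢ = 1/0.0060522 ≈ 165.2291 mm.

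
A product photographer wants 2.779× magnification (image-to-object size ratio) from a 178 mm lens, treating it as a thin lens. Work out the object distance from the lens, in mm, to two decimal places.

With m = dᵢ/dₒ and 1/f = 1/dₒ + 1/dᵢ, substituting dᵢ = m·dₒ gives 1/f = (1 + 1/m)/dₒ, hence dₒ = f·(1 + 1/m).
dₒ = 178 × (1 + 1/2.779) = 178 × 1.35984 ≈ 242.052 mm.

242.05 mm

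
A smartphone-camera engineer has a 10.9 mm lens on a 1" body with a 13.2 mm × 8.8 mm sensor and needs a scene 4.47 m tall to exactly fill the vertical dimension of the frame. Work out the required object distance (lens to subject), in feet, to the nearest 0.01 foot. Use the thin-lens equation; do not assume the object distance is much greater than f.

18.20 ft

W: 4.47 m = 4470 mm.
Magnification m = h/W = dᵢ/dₒ; combined with 1/f = 1/dₒ + 1/dᵢ this gives dₒ = f·(1 + W/h).
dₒ = 10.9 mm × (1 + 4470/8.8) = 10.9 × 508.9545 ≈ 5547.605 mm = 5547.605/304.8 ft = 18.2008 ft.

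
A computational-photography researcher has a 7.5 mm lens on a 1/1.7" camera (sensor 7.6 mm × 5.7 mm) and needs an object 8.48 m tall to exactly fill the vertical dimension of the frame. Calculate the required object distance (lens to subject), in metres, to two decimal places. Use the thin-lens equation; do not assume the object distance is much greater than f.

W: 8.48 m = 8480 mm.
Magnification m = h/W = dᵢ/dₒ; combined with 1/f = 1/dₒ + 1/dᵢ this gives dₒ = f·(1 + W/h).
dₒ = 7.5 mm × (1 + 8480/5.7) = 7.5 × 1488.7193 ≈ 11165.395 mm = 11.1654 m.

11.17 m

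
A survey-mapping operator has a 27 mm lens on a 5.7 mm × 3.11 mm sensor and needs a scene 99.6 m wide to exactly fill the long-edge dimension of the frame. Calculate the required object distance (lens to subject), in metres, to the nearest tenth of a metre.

W: 99.6 m = 99600 mm.
Magnification m = w/W = dᵢ/dₒ; combined with 1/f = 1/dₒ + 1/dᵢ this gives dₒ = f·(1 + W/w).
dₒ = 27 mm × (1 + 99600/5.7) = 27 × 17474.6842 ≈ 471816.474 mm = 471.816 m.

471.8 m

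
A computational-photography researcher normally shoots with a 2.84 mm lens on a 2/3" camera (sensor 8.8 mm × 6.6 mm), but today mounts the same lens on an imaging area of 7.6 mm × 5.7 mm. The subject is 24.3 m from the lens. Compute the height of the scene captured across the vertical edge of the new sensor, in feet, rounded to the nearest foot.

The focal length stays 2.84 mm; the relevant sensor dimension is now h = 5.7 mm. Object distance dₒ = 24.3 m = 24300 mm.
Thin-lens field height W = h·(dₒ − f)/f = 5.7 × (24300 − 2.84)/2.84 ≈ 48765.427 mm = 48765.427/304.8 ft = 159.992 ft.

160 ft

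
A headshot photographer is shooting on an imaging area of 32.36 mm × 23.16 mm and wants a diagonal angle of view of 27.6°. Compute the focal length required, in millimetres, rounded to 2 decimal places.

Sensor diagonal = √(32.36² + 23.16²) = √1583.5552 ≈ 39.7939 mm.
From α = 2·arctan(d/2f) we get f = d / (2·tan(α/2)).
With d = 39.7939 mm and α/2 = 13.8°, tan(α/2) ≈ 0.24562, so f ≈ 39.7939 / 0.49125 ≈ 81.0059 mm.

81.01 mm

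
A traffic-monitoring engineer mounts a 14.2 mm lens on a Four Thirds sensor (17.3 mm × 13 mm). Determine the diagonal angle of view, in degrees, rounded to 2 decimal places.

74.61°

Sensor diagonal = √(17.3² + 13²) = √468.2900 ≈ 21.6400 mm.
Angle of view α = 2·arctan(d/2f) with d = 21.6400 mm and f = 14.2 mm.
d/2f = 0.76197; arctan(0.76197) ≈ 37.3064°, so α ≈ 74.6128°.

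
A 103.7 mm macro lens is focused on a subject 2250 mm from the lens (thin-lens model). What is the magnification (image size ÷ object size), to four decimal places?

0.0483×

Thin lens: 1/f = 1/dₒ + 1/dᵢ → 1/dᵢ = 1/103.7 − 1/2250 = 0.0091988 mm⁻¹, so dᵢ ≈ 108.7103 mm.
Magnification m = dᵢ/dₒ = 108.7103/2250 ≈ 0.04832.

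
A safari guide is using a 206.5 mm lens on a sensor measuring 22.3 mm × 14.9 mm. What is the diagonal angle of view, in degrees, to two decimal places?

Sensor diagonal = √(22.3² + 14.9²) = √719.3000 ≈ 26.8198 mm.
Angle of view α = 2·arctan(d/2f) with d = 26.8198 mm and f = 206.5 mm.
d/2f = 0.06494; arctan(0.06494) ≈ 3.7155°, so α ≈ 7.4310°.

7.43°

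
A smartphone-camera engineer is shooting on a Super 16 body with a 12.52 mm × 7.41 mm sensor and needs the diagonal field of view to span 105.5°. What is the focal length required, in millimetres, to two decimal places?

Sensor diagonal = √(12.52² + 7.41²) = √211.6585 ≈ 14.5485 mm.
From α = 2·arctan(d/2f) we get f = d / (2·tan(α/2)).
With d = 14.5485 mm and α/2 = 52.75°, tan(α/2) ≈ 1.31507, so f ≈ 14.5485 / 2.63013 ≈ 5.5315 mm.

5.53 mm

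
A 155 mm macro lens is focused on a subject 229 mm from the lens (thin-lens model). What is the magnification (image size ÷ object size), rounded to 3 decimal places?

Thin lens: 1/f = 1/dₒ + 1/dᵢ → 1/dᵢ = 1/155 − 1/229 = 0.0020848 mm⁻¹, so dᵢ ≈ 479.6622 mm.
Magnification m = dᵢ/dₒ = 479.6622/229 ≈ 2.09459.

2.095×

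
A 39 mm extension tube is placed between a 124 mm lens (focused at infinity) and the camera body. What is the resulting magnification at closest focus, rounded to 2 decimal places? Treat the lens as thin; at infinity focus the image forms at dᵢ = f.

The tube moves the image plane from f to f + e, so dᵢ = 124 + 39 = 163 mm. Focus is achieved when 1/f = 1/dₒ + 1/dᵢ, giving dₒ = 1/(1/f − 1/(f+e)).
Magnification m = dᵢ/dₒ = (f+e)·(1/f − 1/(f+e)) = e/f = 39/124 ≈ 0.3145.

0.31×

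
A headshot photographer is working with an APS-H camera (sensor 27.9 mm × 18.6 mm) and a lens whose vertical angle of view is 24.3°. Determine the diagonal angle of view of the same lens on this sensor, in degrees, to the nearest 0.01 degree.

42.43°

From the vertical AOV: f = 18.6 / (2·tan(12.15°)) = 18.6 / 0.43059 ≈ 43.1967 mm.
Sensor diagonal = √(27.9² + 18.6²) = √1124.3700 ≈ 33.5316 mm.
Diagonal AOV = 2·arctan(33.5316 / (2 × 43.1967)) = 2·arctan(0.38813) ≈ 42.4252°.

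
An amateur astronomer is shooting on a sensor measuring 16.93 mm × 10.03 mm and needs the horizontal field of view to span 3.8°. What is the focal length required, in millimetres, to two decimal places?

255.17 mm

From α = 2·arctan(w/2f) we get f = w / (2·tan(α/2)).
With w = 16.93 mm and α/2 = 1.9°, tan(α/2) ≈ 0.03317, so f ≈ 16.93 / 0.06635 ≈ 255.1742 mm.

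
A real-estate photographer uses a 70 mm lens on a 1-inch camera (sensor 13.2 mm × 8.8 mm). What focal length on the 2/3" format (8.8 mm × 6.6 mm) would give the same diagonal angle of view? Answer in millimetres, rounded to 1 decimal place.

48.5 mm

Sensor diagonal = √(13.2² + 8.8²) = √251.6800 ≈ 15.8644 mm.
Sensor diagonal = √(8.8² + 6.6²) = √121.0000 ≈ 11.0000 mm.
Equal angle of view means equal diagonal/f ratio, so f₂ = f₁ · (diagonal₂/diagonal₁) = 70 × 11.0000/15.8644.
f₂ = 70 × 0.69338 ≈ 48.536 mm.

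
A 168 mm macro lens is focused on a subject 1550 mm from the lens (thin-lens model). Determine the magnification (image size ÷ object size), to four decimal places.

0.1216×

Thin lens: 1/f = 1/dₒ + 1/dᵢ → 1/dᵢ = 1/168 − 1/1550 = 0.0053072 mm⁻¹, so dᵢ ≈ 188.4226 mm.
Magnification m = dᵢ/dₒ = 188.4226/1550 ≈ 0.12156.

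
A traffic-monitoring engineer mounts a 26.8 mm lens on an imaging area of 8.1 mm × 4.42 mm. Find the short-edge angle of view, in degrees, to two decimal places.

Angle of view α = 2·arctan(h/2f) with h = 4.42 mm and f = 26.8 mm.
h/2f = 0.08246; arctan(0.08246) ≈ 4.7141°, so α ≈ 9.4282°.

9.43°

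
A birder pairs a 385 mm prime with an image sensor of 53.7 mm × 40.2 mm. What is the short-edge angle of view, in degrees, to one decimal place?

6.0°

Angle of view α = 2·arctan(h/2f) with h = 40.2 mm and f = 385 mm.
h/2f = 0.05221; arctan(0.05221) ≈ 2.9886°, so α ≈ 5.9771°.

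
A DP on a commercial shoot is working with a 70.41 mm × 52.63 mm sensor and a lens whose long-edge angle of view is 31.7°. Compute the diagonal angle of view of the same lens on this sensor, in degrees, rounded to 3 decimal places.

From the long-edge AOV: f = 70.41 / (2·tan(15.85°)) = 70.41 / 0.56783 ≈ 123.9987 mm.
Sensor diagonal = √(70.41² + 52.63²) = √7727.4850 ≈ 87.9061 mm.
Diagonal AOV = 2·arctan(87.9061 / (2 × 123.9987)) = 2·arctan(0.35446) ≈ 39.0352°.

39.035°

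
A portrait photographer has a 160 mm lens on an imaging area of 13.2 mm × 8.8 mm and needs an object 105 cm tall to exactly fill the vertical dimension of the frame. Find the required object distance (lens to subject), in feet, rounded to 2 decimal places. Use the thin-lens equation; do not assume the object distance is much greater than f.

63.16 ft

W: 105 cm = 1050 mm.
Magnification m = h/W = dᵢ/dₒ; combined with 1/f = 1/dₒ + 1/dᵢ this gives dₒ = f·(1 + W/h).
dₒ = 160 mm × (1 + 1050/8.8) = 160 × 120.3182 ≈ 19250.909 mm = 19250.909/304.8 ft = 63.1592 ft.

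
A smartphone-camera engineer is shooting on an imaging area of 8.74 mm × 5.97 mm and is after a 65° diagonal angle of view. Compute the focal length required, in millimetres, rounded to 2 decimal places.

Sensor diagonal = √(8.74² + 5.97²) = √112.0285 ≈ 10.5844 mm.
From α = 2·arctan(d/2f) we get f = d / (2·tan(α/2)).
With d = 10.5844 mm and α/2 = 32.5°, tan(α/2) ≈ 0.63707, so f ≈ 10.5844 / 1.27414 ≈ 8.3071 mm.

8.31 mm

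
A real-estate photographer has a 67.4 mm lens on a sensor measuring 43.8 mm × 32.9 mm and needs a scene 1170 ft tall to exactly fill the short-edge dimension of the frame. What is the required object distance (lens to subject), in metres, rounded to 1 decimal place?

730.6 m

W: 1170 ft × 304.8 mm/ft = 356615.99 mm.
Magnification m = h/W = dᵢ/dₒ; combined with 1/f = 1/dₒ + 1/dᵢ this gives dₒ = f·(1 + W/h).
dₒ = 67.4 mm × (1 + 356616/32.9) = 67.4 × 10840.3918 ≈ 730642.404 mm = 730.642 m.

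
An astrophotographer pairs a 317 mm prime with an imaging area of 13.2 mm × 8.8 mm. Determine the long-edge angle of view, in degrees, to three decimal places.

Angle of view α = 2·arctan(w/2f) with w = 13.2 mm and f = 317 mm.
w/2f = 0.02082; arctan(0.02082) ≈ 1.1927°, so α ≈ 2.3855°.

2.385°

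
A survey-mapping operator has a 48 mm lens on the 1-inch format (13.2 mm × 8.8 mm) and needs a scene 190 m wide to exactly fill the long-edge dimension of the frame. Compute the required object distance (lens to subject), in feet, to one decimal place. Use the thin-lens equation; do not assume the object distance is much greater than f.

2266.9 ft

W: 190 m = 190000 mm.
Magnification m = w/W = dᵢ/dₒ; combined with 1/f = 1/dₒ + 1/dᵢ this gives dₒ = f·(1 + W/w).
dₒ = 48 mm × (1 + 190000/13.2) = 48 × 14394.9394 ≈ 690957.091 mm = 690957.091/304.8 ft = 2266.92 ft.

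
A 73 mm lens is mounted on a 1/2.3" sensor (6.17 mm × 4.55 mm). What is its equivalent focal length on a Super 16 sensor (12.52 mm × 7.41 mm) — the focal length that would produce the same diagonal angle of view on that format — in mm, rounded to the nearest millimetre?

Sensor diagonal = √(6.17² + 4.55²) = √58.7714 ≈ 7.6663 mm.
Sensor diagonal = √(12.52² + 7.41²) = √211.6585 ≈ 14.5485 mm.
Equal angle of view means equal diagonal/f ratio, so f₂ = f₁ · (diagonal₂/diagonal₁) = 73 × 14.5485/7.6663.
f₂ = 73 × 1.89773 ≈ 138.534 mm.

139 mm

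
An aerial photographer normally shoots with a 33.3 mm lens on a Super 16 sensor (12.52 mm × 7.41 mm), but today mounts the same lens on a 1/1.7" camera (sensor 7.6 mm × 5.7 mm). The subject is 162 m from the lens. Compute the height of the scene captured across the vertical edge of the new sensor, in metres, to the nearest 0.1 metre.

The focal length stays 33.3 mm; the relevant sensor dimension is now h = 5.7 mm. Object distance dₒ = 162 m = 162000 mm.
Thin-lens field height W = h·(dₒ − f)/f = 5.7 × (162000 − 33.3)/33.3 ≈ 27724.030 mm = 27.724 m.

27.7 m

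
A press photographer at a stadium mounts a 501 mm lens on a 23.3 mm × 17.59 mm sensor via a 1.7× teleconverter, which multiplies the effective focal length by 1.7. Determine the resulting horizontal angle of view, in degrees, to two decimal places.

1.57°

Effective focal length f = 501 × 1.7 = 851.7 mm.
α = 2·arctan(23.3 / (2 × 851.7)) = 2·arctan(0.01368) ≈ 1.5673°.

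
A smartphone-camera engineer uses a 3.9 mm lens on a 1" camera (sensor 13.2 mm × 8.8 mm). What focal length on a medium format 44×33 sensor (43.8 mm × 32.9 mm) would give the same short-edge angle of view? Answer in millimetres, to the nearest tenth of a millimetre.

14.6 mm

Equal angle of view means equal height/f ratio, so f₂ = f₁ · (height₂/height₁) = 3.9 × 32.9/8.8.
f₂ = 3.9 × 3.73864 ≈ 14.581 mm.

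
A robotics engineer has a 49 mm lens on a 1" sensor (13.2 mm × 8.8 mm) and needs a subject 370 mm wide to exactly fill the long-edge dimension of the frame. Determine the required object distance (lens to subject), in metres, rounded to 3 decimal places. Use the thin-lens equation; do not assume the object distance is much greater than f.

Magnification m = w/W = dᵢ/dₒ; combined with 1/f = 1/dₒ + 1/dᵢ this gives dₒ = f·(1 + W/w).
dₒ = 49 mm × (1 + 370/13.2) = 49 × 29.0303 ≈ 1422.485 mm = 1.42248 m.

1.422 m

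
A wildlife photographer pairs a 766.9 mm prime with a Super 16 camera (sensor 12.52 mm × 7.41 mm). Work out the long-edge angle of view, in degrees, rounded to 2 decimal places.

0.94°

Angle of view α = 2·arctan(w/2f) with w = 12.52 mm and f = 766.9 mm.
w/2f = 0.00816; arctan(0.00816) ≈ 0.4677°, so α ≈ 0.9354°.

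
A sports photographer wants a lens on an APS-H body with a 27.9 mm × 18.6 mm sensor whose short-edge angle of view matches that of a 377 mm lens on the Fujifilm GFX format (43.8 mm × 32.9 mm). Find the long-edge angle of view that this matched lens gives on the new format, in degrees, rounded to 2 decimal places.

Equal short-edge AOV ⇒ f₂ = f₁ · 18.6/32.9 = 377 × 0.56535 ≈ 213.1368 mm.
Long-edge AOV on the new format = 2·arctan(27.9 / (2 × 213.1368)) = 2·arctan(0.06545) ≈ 7.4894°.

7.49°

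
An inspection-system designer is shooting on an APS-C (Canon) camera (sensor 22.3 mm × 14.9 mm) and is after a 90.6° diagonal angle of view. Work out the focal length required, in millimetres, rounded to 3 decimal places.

13.270 mm

Sensor diagonal = √(22.3² + 14.9²) = √719.3000 ≈ 26.8198 mm.
From α = 2·arctan(d/2f) we get f = d / (2·tan(α/2)).
With d = 26.8198 mm and α/2 = 45.3°, tan(α/2) ≈ 1.01053, so f ≈ 26.8198 / 2.02105 ≈ 13.2702 mm.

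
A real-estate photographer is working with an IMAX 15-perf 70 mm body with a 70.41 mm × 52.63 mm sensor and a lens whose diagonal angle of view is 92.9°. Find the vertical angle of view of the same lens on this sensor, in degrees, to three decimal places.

64.406°

Sensor diagonal = √(70.41² + 52.63²) = √7727.4850 ≈ 87.9061 mm.
From the diagonal AOV: f = 87.9061 / (2·tan(46.45°)) = 87.9061 / 2.10388 ≈ 41.7829 mm.
Vertical AOV = 2·arctan(52.63 / (2 × 41.7829)) = 2·arctan(0.62980) ≈ 64.4058°.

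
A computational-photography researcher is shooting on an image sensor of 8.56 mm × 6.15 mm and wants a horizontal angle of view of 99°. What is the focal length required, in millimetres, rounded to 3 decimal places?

From α = 2·arctan(w/2f) we get f = w / (2·tan(α/2)).
With w = 8.56 mm and α/2 = 49.5°, tan(α/2) ≈ 1.17085, so f ≈ 8.56 / 2.34170 ≈ 3.6555 mm.

3.655 mm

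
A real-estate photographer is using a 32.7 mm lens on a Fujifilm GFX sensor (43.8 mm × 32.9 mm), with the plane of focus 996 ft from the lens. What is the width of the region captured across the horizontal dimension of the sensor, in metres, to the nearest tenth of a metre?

406.6 m

dₒ: 996 ft × 304.8 mm/ft = 303580.79 mm.
Similar triangles through the lens centre give W/dₒ = w/dᵢ; with 1/f = 1/dₒ + 1/dᵢ this gives W = w·(dₒ − f)/f.
W = 43.8 mm × (303581 − 32.7) / 32.7 = 43.8 × 9282.8162 ≈ 406587.350 mm = 406.587 m.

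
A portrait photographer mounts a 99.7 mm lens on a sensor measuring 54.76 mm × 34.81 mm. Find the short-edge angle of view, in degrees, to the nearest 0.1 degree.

19.8°

Angle of view α = 2·arctan(h/2f) with h = 34.81 mm and f = 99.7 mm.
h/2f = 0.17457; arctan(0.17457) ≈ 9.9025°, so α ≈ 19.8051°.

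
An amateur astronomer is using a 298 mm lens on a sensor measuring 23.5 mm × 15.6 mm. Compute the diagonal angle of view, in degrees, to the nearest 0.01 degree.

Sensor diagonal = √(23.5² + 15.6²) = √795.6100 ≈ 28.2066 mm.
Angle of view α = 2·arctan(d/2f) with d = 28.2066 mm and f = 298 mm.
d/2f = 0.04733; arctan(0.04733) ≈ 2.7096°, so α ≈ 5.4192°.

5.42°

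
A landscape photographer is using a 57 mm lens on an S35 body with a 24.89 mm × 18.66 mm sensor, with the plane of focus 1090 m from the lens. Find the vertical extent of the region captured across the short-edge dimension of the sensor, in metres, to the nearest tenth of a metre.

dₒ: 1090 m = 1.09e+06 mm.
Similar triangles through the lens centre give W/dₒ = h/dᵢ; with 1/f = 1/dₒ + 1/dᵢ this gives W = h·(dₒ − f)/f.
W = 18.66 mm × (1.09e+06 − 57) / 57 = 18.66 × 19121.8070 ≈ 356812.919 mm = 356.813 m.

356.8 m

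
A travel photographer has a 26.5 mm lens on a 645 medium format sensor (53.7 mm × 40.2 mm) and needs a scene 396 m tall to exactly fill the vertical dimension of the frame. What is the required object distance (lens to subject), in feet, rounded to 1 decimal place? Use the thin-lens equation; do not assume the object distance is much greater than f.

W: 396 m = 396000 mm.
Magnification m = h/W = dᵢ/dₒ; combined with 1/f = 1/dₒ + 1/dᵢ this gives dₒ = f·(1 + W/h).
dₒ = 26.5 mm × (1 + 396000/40.2) = 26.5 × 9851.7463 ≈ 261071.276 mm = 261071.276/304.8 ft = 856.533 ft.

856.5 ft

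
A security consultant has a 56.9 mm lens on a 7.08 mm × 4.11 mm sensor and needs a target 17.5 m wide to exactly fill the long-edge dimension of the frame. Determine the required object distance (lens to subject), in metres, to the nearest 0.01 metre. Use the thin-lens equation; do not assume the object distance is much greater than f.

140.70 m

W: 17.5 m = 17500 mm.
Magnification m = w/W = dᵢ/dₒ; combined with 1/f = 1/dₒ + 1/dᵢ this gives dₒ = f·(1 + W/w).
dₒ = 56.9 mm × (1 + 17500/7.08) = 56.9 × 2472.7514 ≈ 140699.555 mm = 140.7 m.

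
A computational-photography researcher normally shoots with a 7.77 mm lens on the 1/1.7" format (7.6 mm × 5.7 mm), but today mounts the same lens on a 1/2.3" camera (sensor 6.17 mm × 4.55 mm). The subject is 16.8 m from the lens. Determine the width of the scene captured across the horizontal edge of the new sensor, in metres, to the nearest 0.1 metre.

13.3 m

The focal length stays 7.77 mm; the relevant sensor dimension is now w = 6.17 mm. Object distance dₒ = 16.8 m = 16800 mm.
Thin-lens field width W = w·(dₒ − f)/f = 6.17 × (16800 − 7.77)/7.77 ≈ 13334.371 mm = 13.3344 m.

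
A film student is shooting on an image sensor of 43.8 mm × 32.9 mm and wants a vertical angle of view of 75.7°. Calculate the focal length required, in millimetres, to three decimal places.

21.169 mm

From α = 2·arctan(h/2f) we get f = h / (2·tan(α/2)).
With h = 32.9 mm and α/2 = 37.85°, tan(α/2) ≈ 0.77708, so f ≈ 32.9 / 1.55416 ≈ 21.1690 mm.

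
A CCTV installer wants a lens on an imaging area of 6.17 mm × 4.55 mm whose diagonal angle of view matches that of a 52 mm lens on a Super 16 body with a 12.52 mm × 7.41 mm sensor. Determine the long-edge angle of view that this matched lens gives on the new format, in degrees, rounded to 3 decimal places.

Sensor diagonal = √(12.52² + 7.41²) = √211.6585 ≈ 14.5485 mm.
Sensor diagonal = √(6.17² + 4.55²) = √58.7714 ≈ 7.6663 mm.
Equal diagonal AOV ⇒ f₂ = f₁ · 7.6663/14.5485 = 52 × 0.52694 ≈ 27.4011 mm.
Long-edge AOV on the new format = 2·arctan(6.17 / (2 × 27.4011)) = 2·arctan(0.11259) ≈ 12.8474°.

12.847°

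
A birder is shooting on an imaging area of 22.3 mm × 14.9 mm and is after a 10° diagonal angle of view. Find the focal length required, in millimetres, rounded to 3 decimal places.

153.276 mm

Sensor diagonal = √(22.3² + 14.9²) = √719.3000 ≈ 26.8198 mm.
From α = 2·arctan(d/2f) we get f = d / (2·tan(α/2)).
With d = 26.8198 mm and α/2 = 5°, tan(α/2) ≈ 0.08749, so f ≈ 26.8198 / 0.17498 ≈ 153.2757 mm.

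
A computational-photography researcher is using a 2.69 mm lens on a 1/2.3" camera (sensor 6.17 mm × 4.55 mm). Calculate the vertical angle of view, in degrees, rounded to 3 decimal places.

Angle of view α = 2·arctan(h/2f) with h = 4.55 mm and f = 2.69 mm.
h/2f = 0.84572; arctan(0.84572) ≈ 40.2220°, so α ≈ 80.4441°.

80.444°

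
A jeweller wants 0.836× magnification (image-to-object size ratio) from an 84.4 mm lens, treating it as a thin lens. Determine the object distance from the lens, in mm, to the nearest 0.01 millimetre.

With m = dᵢ/dₒ and 1/f = 1/dₒ + 1/dᵢ, substituting dᵢ = m·dₒ gives 1/f = (1 + 1/m)/dₒ, hence dₒ = f·(1 + 1/m).
dₒ = 84.4 × (1 + 1/0.836) = 84.4 × 2.19617 ≈ 185.357 mm.

185.36 mm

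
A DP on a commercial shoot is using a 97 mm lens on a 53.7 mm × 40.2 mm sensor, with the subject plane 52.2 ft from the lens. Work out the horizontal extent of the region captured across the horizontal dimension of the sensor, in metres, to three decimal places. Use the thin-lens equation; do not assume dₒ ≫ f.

8.755 m

dₒ: 52.2 ft × 304.8 mm/ft = 15910.56 mm.
Similar triangles through the lens centre give W/dₒ = w/dᵢ; with 1/f = 1/dₒ + 1/dᵢ this gives W = w·(dₒ − f)/f.
W = 53.7 mm × (15910.6 − 97) / 97 = 53.7 × 163.0264 ≈ 8754.517 mm = 8.75452 m.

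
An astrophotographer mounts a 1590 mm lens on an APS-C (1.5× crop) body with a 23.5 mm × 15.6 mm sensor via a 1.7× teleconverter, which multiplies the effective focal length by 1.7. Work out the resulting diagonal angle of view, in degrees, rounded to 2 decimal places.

0.60°

Effective focal length f = 1590 × 1.7 = 2703 mm.
Sensor diagonal = √(23.5² + 15.6²) = √795.6100 ≈ 28.2066 mm.
α = 2·arctan(28.207 / (2 × 2703)) = 2·arctan(0.00522) ≈ 0.5979°.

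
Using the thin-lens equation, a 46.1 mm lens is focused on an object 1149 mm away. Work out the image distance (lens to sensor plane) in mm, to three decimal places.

1/dᵢ = 1/f − 1/dₒ = 1/46.1 − 1/1149 = 0.0208217 mm⁻¹.
dᵢ = 1/0.0208217 ≈ 48.0269 mm.

48.027 mm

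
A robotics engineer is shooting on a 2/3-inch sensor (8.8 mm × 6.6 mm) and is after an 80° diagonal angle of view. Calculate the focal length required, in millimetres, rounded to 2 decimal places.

Sensor diagonal = √(8.8² + 6.6²) = √121.0000 ≈ 11.0000 mm.
From α = 2·arctan(d/2f) we get f = d / (2·tan(α/2)).
With d = 11.0000 mm and α/2 = 40°, tan(α/2) ≈ 0.83910, so f ≈ 11.0000 / 1.67820 ≈ 6.5546 mm.

6.55 mm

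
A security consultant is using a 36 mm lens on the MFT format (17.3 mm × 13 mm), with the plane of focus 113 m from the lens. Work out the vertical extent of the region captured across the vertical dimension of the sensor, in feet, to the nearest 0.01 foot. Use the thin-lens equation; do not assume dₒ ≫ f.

133.83 ft

dₒ: 113 m = 113000 mm.
Similar triangles through the lens centre give W/dₒ = h/dᵢ; with 1/f = 1/dₒ + 1/dᵢ this gives W = h·(dₒ − f)/f.
W = 13 mm × (113000 − 36) / 36 = 13 × 3137.8889 ≈ 40792.556 mm = 40792.556/304.8 ft = 133.834 ft.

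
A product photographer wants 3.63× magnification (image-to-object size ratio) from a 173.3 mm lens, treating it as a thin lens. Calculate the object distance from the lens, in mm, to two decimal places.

With m = dᵢ/dₒ and 1/f = 1/dₒ + 1/dᵢ, substituting dᵢ = m·dₒ gives 1/f = (1 + 1/m)/dₒ, hence dₒ = f·(1 + 1/m).
dₒ = 173.3 × (1 + 1/3.63) = 173.3 × 1.27548 ≈ 221.041 mm.

221.04 mm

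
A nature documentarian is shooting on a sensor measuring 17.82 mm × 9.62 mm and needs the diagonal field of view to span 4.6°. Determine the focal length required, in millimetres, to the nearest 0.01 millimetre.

Sensor diagonal = √(17.82² + 9.62²) = √410.0968 ≈ 20.2508 mm.
From α = 2·arctan(d/2f) we get f = d / (2·tan(α/2)).
With d = 20.2508 mm and α/2 = 2.3°, tan(α/2) ≈ 0.04016, so f ≈ 20.2508 / 0.08033 ≈ 252.1010 mm.

252.10 mm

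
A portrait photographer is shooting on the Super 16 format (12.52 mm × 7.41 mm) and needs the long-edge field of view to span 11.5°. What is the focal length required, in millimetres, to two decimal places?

62.17 mm

From α = 2·arctan(w/2f) we get f = w / (2·tan(α/2)).
With w = 12.52 mm and α/2 = 5.75°, tan(α/2) ≈ 0.10069, so f ≈ 12.52 / 0.20139 ≈ 62.1681 mm.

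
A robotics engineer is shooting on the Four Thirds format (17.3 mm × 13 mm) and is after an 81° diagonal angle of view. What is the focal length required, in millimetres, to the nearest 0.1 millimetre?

Sensor diagonal = √(17.3² + 13²) = √468.2900 ≈ 21.6400 mm.
From α = 2·arctan(d/2f) we get f = d / (2·tan(α/2)).
With d = 21.6400 mm and α/2 = 40.5°, tan(α/2) ≈ 0.85408, so f ≈ 21.6400 / 1.70816 ≈ 12.6686 mm.

12.7 mm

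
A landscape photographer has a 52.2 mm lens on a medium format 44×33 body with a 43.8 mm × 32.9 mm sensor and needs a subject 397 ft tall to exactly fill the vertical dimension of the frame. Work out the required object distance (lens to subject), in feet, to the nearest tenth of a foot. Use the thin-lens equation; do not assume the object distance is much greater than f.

W: 397 ft × 304.8 mm/ft = 121005.60 mm.
Magnification m = h/W = dᵢ/dₒ; combined with 1/f = 1/dₒ + 1/dᵢ this gives dₒ = f·(1 + W/h).
dₒ = 52.2 mm × (1 + 121006/32.9) = 52.2 × 3678.9816 ≈ 192042.842 mm = 192042.842/304.8 ft = 630.062 ft.

630.1 ft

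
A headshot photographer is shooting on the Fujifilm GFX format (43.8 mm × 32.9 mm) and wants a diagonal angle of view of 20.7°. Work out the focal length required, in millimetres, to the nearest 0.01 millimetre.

149.97 mm

Sensor diagonal = √(43.8² + 32.9²) = √3000.8500 ≈ 54.7800 mm.
From α = 2·arctan(d/2f) we get f = d / (2·tan(α/2)).
With d = 54.7800 mm and α/2 = 10.35°, tan(α/2) ≈ 0.18263, so f ≈ 54.7800 / 0.36526 ≈ 149.9734 mm.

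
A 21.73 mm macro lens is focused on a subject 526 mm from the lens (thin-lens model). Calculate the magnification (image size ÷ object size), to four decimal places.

Thin lens: 1/f = 1/dₒ + 1/dᵢ → 1/dᵢ = 1/21.73 − 1/526 = 0.0441182 mm⁻¹, so dᵢ ≈ 22.6664 mm.
Magnification m = dᵢ/dₒ = 22.6664/526 ≈ 0.04309.

0.0431×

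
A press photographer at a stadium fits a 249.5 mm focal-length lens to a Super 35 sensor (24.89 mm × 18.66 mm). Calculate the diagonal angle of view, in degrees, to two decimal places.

7.13°

Sensor diagonal = √(24.89² + 18.66²) = √967.7077 ≈ 31.1080 mm.
Angle of view α = 2·arctan(d/2f) with d = 31.1080 mm and f = 249.5 mm.
d/2f = 0.06234; arctan(0.06234) ≈ 3.5672°, so α ≈ 7.1345°.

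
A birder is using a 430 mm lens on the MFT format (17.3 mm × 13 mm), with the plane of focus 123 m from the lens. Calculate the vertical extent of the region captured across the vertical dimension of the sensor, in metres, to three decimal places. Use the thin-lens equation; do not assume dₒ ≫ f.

3.706 m

dₒ: 123 m = 123000 mm.
Similar triangles through the lens centre give W/dₒ = h/dᵢ; with 1/f = 1/dₒ + 1/dᵢ this gives W = h·(dₒ − f)/f.
W = 13 mm × (123000 − 430) / 430 = 13 × 285.0465 ≈ 3705.605 mm = 3.7056 m.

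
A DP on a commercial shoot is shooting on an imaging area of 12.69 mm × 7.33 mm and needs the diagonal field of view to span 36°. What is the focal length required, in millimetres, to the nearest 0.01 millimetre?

22.55 mm

Sensor diagonal = √(12.69² + 7.33²) = √214.7650 ≈ 14.6549 mm.
From α = 2·arctan(d/2f) we get f = d / (2·tan(α/2)).
With d = 14.6549 mm and α/2 = 18°, tan(α/2) ≈ 0.32492, so f ≈ 14.6549 / 0.64984 ≈ 22.5515 mm.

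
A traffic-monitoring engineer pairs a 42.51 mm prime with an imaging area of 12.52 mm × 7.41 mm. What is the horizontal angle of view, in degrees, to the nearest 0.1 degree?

16.8°

Angle of view α = 2·arctan(w/2f) with w = 12.52 mm and f = 42.51 mm.
w/2f = 0.14726; arctan(0.14726) ≈ 8.3771°, so α ≈ 16.7543°.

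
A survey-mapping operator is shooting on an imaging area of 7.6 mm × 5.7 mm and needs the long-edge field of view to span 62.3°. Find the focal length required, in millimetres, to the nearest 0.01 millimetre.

6.29 mm

From α = 2·arctan(w/2f) we get f = w / (2·tan(α/2)).
With w = 7.6 mm and α/2 = 31.15°, tan(α/2) ≈ 0.60443, so f ≈ 7.6 / 1.20886 ≈ 6.2869 mm.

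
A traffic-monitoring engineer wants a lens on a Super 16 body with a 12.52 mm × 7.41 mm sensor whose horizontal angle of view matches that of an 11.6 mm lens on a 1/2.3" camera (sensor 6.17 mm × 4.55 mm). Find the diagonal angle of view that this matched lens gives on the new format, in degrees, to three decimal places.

Equal horizontal AOV ⇒ f₂ = f₁ · 12.52/6.17 = 11.6 × 2.02917 ≈ 23.5384 mm.
Sensor diagonal = √(12.52² + 7.41²) = √211.6585 ≈ 14.5485 mm.
Diagonal AOV on the new format = 2·arctan(14.5485 / (2 × 23.5384)) = 2·arctan(0.30904) ≈ 34.3462°.

34.346°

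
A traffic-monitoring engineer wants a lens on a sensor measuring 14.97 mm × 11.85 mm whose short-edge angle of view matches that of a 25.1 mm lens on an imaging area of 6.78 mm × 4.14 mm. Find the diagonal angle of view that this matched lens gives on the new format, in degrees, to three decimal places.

15.138°

Equal short-edge AOV ⇒ f₂ = f₁ · 11.85/4.14 = 25.1 × 2.86232 ≈ 71.8442 mm.
Sensor diagonal = √(14.97² + 11.85²) = √364.5234 ≈ 19.0925 mm.
Diagonal AOV on the new format = 2·arctan(19.0925 / (2 × 71.8442)) = 2·arctan(0.13287) ≈ 15.1376°.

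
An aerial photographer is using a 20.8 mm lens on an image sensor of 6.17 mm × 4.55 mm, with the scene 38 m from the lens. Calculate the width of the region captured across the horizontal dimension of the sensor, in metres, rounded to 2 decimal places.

11.27 m

dₒ: 38 m = 38000 mm.
Similar triangles through the lens centre give W/dₒ = w/dᵢ; with 1/f = 1/dₒ + 1/dᵢ this gives W = w·(dₒ − f)/f.
W = 6.17 mm × (38000 − 20.8) / 20.8 = 6.17 × 1825.9231 ≈ 11265.945 mm = 11.2659 m.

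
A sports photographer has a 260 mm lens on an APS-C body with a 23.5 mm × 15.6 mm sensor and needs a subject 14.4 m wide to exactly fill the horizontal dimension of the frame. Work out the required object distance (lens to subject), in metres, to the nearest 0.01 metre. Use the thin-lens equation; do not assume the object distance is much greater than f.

W: 14.4 m = 14400 mm.
Magnification m = w/W = dᵢ/dₒ; combined with 1/f = 1/dₒ + 1/dᵢ this gives dₒ = f·(1 + W/w).
dₒ = 260 mm × (1 + 14400/23.5) = 260 × 613.7660 ≈ 159579.149 mm = 159.579 m.

159.58 m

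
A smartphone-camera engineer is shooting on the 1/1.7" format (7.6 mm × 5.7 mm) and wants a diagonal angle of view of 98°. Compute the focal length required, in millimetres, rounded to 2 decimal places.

4.13 mm

Sensor diagonal = √(7.6² + 5.7²) = √90.2500 ≈ 9.5000 mm.
From α = 2·arctan(d/2f) we get f = d / (2·tan(α/2)).
With d = 9.5000 mm and α/2 = 49°, tan(α/2) ≈ 1.15037, so f ≈ 9.5000 / 2.30074 ≈ 4.1291 mm.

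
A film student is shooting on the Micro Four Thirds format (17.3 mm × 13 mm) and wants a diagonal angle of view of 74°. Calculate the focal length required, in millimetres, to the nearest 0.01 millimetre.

Sensor diagonal = √(17.3² + 13²) = √468.2900 ≈ 21.6400 mm.
From α = 2·arctan(d/2f) we get f = d / (2·tan(α/2)).
With d = 21.6400 mm and α/2 = 37°, tan(α/2) ≈ 0.75355, so f ≈ 21.6400 / 1.50711 ≈ 14.3586 mm.

14.36 mm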